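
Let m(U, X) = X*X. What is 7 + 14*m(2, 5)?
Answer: 357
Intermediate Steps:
m(U, X) = X**2
7 + 14*m(2, 5) = 7 + 14*5**2 = 7 + 14*25 = 7 + 350 = 357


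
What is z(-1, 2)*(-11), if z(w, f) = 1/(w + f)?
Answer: -11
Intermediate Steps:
z(w, f) = 1/(f + w)
z(-1, 2)*(-11) = -11/(2 - 1) = -11/1 = 1*(-11) = -11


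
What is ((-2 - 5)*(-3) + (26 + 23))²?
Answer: 4900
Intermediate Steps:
((-2 - 5)*(-3) + (26 + 23))² = (-7*(-3) + 49)² = (21 + 49)² = 70² = 4900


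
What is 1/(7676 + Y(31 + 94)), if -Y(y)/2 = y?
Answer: 1/7426 ≈ 0.00013466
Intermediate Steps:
Y(y) = -2*y
1/(7676 + Y(31 + 94)) = 1/(7676 - 2*(31 + 94)) = 1/(7676 - 2*125) = 1/(7676 - 250) = 1/7426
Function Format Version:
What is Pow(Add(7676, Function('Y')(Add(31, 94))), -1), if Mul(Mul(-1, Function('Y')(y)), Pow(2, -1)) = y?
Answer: Rational(1, 7426) ≈ 0.00013466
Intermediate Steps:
Function('Y')(y) = Mul(-2, y)
Pow(Add(7676, Function('Y')(Add(31, 94))), -1) = Pow(Add(7676, Mul(-2, Add(31, 94))), -1) = Pow(Add(7676, Mul(-2, 125)), -1) = Pow(Add(7676, -250), -1) = Pow(7426, -1) = Rational(1, 7426)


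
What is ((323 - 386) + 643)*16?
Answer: 9280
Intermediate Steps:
((323 - 386) + 643)*16 = (-63 + 643)*16 = 580*16 = 9280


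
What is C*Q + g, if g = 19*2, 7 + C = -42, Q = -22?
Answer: 1116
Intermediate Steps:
C = -49 (C = -7 - 42 = -49)
g = 38
C*Q + g = -49*(-22) + 38 = 1078 + 38 = 1116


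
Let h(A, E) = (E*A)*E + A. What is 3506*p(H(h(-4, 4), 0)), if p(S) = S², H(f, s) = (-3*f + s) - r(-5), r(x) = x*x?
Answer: 112335746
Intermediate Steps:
h(A, E) = A + A*E² (h(A, E) = (A*E)*E + A = A*E² + A = A + A*E²)
r(x) = x²
H(f, s) = -25 + s - 3*f (H(f, s) = (-3*f + s) - 1*(-5)² = (s - 3*f) - 1*25 = (s - 3*f) - 25 = -25 + s - 3*f)
3506*p(H(h(-4, 4), 0)) = 3506*(-25 + 0 - (-12)*(1 + 4²))² = 3506*(-25 + 0 - (-12)*(1 + 16))² = 3506*(-25 + 0 - (-12)*17)² = 3506*(-25 + 0 - 3*(-68))² = 3506*(-25 + 0 + 204)² = 3506*179² = 3506*32041 = 112335746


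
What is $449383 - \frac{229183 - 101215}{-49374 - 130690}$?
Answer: $\frac{2528682140}{5627} \approx 4.4938 \cdot 10^{5}$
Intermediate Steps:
$449383 - \frac{229183 - 101215}{-49374 - 130690} = 449383 - \frac{127968}{-180064} = 449383 - 127968 \left(- \frac{1}{180064}\right) = 449383 - - \frac{3999}{5627} = 449383 + \frac{3999}{5627} = \frac{2528682140}{5627}$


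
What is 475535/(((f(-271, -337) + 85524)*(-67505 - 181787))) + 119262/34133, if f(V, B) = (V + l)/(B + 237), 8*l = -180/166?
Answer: 1918645935268878722/549123440387949773 ≈ 3.4940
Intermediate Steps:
l = -45/332 (l = (-180/166)/8 = (-180*1/166)/8 = (⅛)*(-90/83) = -45/332 ≈ -0.13554)
f(V, B) = (-45/332 + V)/(237 + B) (f(V, B) = (V - 45/332)/(B + 237) = (-45/332 + V)/(237 + B))
475535/(((f(-271, -337) + 85524)*(-67505 - 181787))) + 119262/34133 = 475535/((((-45/332 - 271)/(237 - 337) + 85524)*(-67505 - 181787))) + 119262/34133 = 475535/(((-90017/332/(-100) + 85524)*(-249292))) + 119262*(1/34133) = 475535/(((-1/100*(-90017/332) + 85524)*(-249292))) + 10842/3103 = 475535/(((90017/33200 + 85524)*(-249292))) + 10842/3103 = 475535/(((2839486817/33200)*(-249292))) + 10842/3103 = 475535/(-176965336895891/8300) + 10842/3103 = 475535*(-8300/176965336895891) + 10842/3103 = -3946940500/176965336895891 + 10842/3103 = 1918645935268878722/549123440387949773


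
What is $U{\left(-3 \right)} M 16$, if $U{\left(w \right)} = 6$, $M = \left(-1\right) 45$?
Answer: $-4320$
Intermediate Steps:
$M = -45$
$U{\left(-3 \right)} M 16 = 6 \left(-45\right) 16 = \left(-270\right) 16 = -4320$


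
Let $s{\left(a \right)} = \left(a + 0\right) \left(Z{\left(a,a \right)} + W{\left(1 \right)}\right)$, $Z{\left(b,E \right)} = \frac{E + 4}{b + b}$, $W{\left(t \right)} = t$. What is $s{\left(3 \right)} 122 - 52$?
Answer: $741$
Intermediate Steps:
$Z{\left(b,E \right)} = \frac{4 + E}{2 b}$
$s{\left(a \right)} = a \left(1 + \frac{4 + a}{2 a}\right)$ ($s{\left(a \right)} = \left(a + 0\right) \left(\frac{4 + a}{2 a} + 1\right) = a \left(1 + \frac{4 + a}{2 a}\right)$)
$s{\left(3 \right)} 122 - 52 = \left(2 + \frac{3}{2} \cdot 3\right) 122 - 52 = \left(2 + \frac{9}{2}\right) 122 - 52 = \frac{13}{2} \cdot 122 - 52 = 793 - 52 = 741$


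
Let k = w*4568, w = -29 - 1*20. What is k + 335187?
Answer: 111355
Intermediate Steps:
w = -49 (w = -29 - 20 = -49)
k = -223832 (k = -49*4568 = -223832)
k + 335187 = -223832 + 335187 = 111355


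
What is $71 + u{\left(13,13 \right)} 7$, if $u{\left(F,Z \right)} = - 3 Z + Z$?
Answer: $-111$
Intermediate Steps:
$u{\left(F,Z \right)} = - 2 Z$
$71 + u{\left(13,13 \right)} 7 = 71 + \left(-2\right) 13 \cdot 7 = 71 - 182 = -111$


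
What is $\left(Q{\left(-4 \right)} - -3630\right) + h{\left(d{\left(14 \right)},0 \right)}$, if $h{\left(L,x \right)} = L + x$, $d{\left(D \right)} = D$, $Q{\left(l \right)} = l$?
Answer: $3640$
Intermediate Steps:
$\left(Q{\left(-4 \right)} - -3630\right) + h{\left(d{\left(14 \right)},0 \right)} = \left(-4 - -3630\right) + \left(14 + 0\right) = \left(-4 + 3630\right) + 14 = 3626 + 14 = 3640$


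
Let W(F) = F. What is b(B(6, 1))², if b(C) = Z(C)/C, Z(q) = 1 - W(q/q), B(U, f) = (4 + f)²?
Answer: 0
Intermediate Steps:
Z(q) = 0 (Z(q) = 1 - q/q = 1 - 1*1 = 1 - 1 = 0)
b(C) = 0 (b(C) = 0/C = 0)
b(B(6, 1))² = 0² = 0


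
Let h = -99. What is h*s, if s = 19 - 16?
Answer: -297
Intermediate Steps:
s = 3
h*s = -99*3 = -297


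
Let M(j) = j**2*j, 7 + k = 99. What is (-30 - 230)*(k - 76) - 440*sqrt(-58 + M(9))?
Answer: -4160 - 440*sqrt(671) ≈ -15558.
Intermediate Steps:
k = 92 (k = -7 + 99 = 92)
M(j) = j**3
(-30 - 230)*(k - 76) - 440*sqrt(-58 + M(9)) = (-30 - 230)*(92 - 76) - 440*sqrt(-58 + 9**3) = -260*16 - 440*sqrt(-58 + 729) = -4160 - 440*sqrt(671)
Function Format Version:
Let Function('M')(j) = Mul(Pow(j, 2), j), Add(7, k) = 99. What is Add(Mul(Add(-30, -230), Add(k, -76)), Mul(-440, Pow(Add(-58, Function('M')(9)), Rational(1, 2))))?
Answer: Add(-4160, Mul(-440, Pow(671, Rational(1, 2)))) ≈ -15558.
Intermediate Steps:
k = 92 (k = Add(-7, 99) = 92)
Function('M')(j) = Pow(j, 3)
Add(Mul(Add(-30, -230), Add(k, -76)), Mul(-440, Pow(Add(-58, Function('M')(9)), Rational(1, 2)))) = Add(Mul(Add(-30, -230), Add(92, -76)), Mul(-440, Pow(Add(-58, Pow(9, 3)), Rational(1, 2)))) = Add(Mul(-260, 16), Mul(-440, Pow(Add(-58, 729), Rational(1, 2)))) = Add(-4160, Mul(-440, Pow(671, Rational(1, 2))))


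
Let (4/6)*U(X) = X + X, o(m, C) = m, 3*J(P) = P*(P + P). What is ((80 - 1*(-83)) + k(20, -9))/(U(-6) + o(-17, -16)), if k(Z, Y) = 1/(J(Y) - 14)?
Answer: -6521/1400 ≈ -4.6579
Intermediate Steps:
J(P) = 2*P**2/3 (J(P) = (P*(P + P))/3 = (P*(2*P))/3 = (2*P**2)/3 = 2*P**2/3)
U(X) = 3*X (U(X) = 3*(X + X)/2 = 3*(2*X)/2 = 3*X)
k(Z, Y) = 1/(-14 + 2*Y**2/3) (k(Z, Y) = 1/(2*Y**2/3 - 14) = 1/(-14 + 2*Y**2/3))
((80 - 1*(-83)) + k(20, -9))/(U(-6) + o(-17, -16)) = ((80 - 1*(-83)) + 3/(2*(-21 + (-9)**2)))/(3*(-6) - 17) = ((80 + 83) + 3/(2*(-21 + 81)))/(-18 - 17) = (163 + (3/2)/60)/(-35) = (163 + (3/2)*(1/60))*(-1/35) = (163 + 1/40)*(-1/35) = (6521/40)*(-1/35) = -6521/1400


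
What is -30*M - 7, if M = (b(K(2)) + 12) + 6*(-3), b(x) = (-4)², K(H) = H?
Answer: -307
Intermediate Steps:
b(x) = 16
M = 10 (M = (16 + 12) + 6*(-3) = 28 - 18 = 10)
-30*M - 7 = -30*10 - 7 = -300 - 7 = -307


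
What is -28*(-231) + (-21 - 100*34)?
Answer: 3047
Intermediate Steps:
-28*(-231) + (-21 - 100*34) = 6468 + (-21 - 3400) = 6468 - 3421 = 3047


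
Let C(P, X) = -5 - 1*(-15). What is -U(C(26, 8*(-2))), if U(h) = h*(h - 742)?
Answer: 7320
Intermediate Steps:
C(P, X) = 10 (C(P, X) = -5 + 15 = 10)
U(h) = h*(-742 + h)
-U(C(26, 8*(-2))) = -10*(-742 + 10) = -10*(-732) = -1*(-7320) = 7320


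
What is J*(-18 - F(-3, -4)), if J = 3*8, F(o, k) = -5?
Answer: -312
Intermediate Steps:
J = 24
J*(-18 - F(-3, -4)) = 24*(-18 - 1*(-5)) = 24*(-18 + 5) = 24*(-13) = -312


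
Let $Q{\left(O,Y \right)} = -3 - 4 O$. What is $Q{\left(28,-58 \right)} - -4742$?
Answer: $4627$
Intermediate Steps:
$Q{\left(28,-58 \right)} - -4742 = \left(-3 - 112\right) - -4742 = \left(-3 - 112\right) + 4742 = -115 + 4742 = 4627$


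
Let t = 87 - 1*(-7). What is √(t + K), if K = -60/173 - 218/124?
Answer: √10572264242/10726 ≈ 9.5862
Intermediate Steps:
t = 94 (t = 87 + 7 = 94)
K = -22577/10726 (K = -60*1/173 - 218*1/124 = -60/173 - 109/62 = -22577/10726 ≈ -2.1049)
√(t + K) = √(94 - 22577/10726) = √(985667/10726) = √10572264242/10726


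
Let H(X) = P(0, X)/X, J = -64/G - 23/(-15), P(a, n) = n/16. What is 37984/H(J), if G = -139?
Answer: 607744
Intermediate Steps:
P(a, n) = n/16 (P(a, n) = n*(1/16) = n/16)
J = 4157/2085 (J = -64/(-139) - 23/(-15) = -64*(-1/139) - 23*(-1/15) = 64/139 + 23/15 = 4157/2085 ≈ 1.9938)
H(X) = 1/16 (H(X) = (X/16)/X = 1/16)
37984/H(J) = 37984/(1/16) = 37984*16 = 607744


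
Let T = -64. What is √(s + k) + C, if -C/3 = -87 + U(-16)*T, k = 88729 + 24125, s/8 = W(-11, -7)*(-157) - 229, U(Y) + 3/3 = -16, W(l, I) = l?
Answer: -3003 + √124838 ≈ -2649.7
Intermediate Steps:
U(Y) = -17 (U(Y) = -1 - 16 = -17)
s = 11984 (s = 8*(-11*(-157) - 229) = 8*(1727 - 229) = 8*1498 = 11984)
k = 112854
C = -3003 (C = -3*(-87 - 17*(-64)) = -3*(-87 + 1088) = -3*1001 = -3003)
√(s + k) + C = √(11984 + 112854) - 3003 = √124838 - 3003 = -3003 + √124838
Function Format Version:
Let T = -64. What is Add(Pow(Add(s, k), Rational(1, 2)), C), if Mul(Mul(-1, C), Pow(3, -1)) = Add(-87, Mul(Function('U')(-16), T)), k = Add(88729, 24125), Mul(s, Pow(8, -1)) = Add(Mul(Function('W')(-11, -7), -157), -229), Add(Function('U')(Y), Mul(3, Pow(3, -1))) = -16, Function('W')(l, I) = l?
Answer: Add(-3003, Pow(124838, Rational(1, 2))) ≈ -2649.7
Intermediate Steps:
Function('U')(Y) = -17 (Function('U')(Y) = Add(-1, -16) = -17)
s = 11984 (s = Mul(8, Add(Mul(-11, -157), -229)) = Mul(8, Add(1727, -229)) = Mul(8, 1498) = 11984)
k = 112854
C = -3003 (C = Mul(-3, Add(-87, Mul(-17, -64))) = Mul(-3, Add(-87, 1088)) = Mul(-3, 1001) = -3003)
Add(Pow(Add(s, k), Rational(1, 2)), C) = Add(Pow(Add(11984, 112854), Rational(1, 2)), -3003) = Add(Pow(124838, Rational(1, 2)), -3003) = Add(-3003, Pow(124838, Rational(1, 2)))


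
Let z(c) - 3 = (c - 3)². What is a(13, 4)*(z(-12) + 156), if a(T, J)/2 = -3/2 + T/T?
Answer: -384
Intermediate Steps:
a(T, J) = -1 (a(T, J) = 2*(-3/2 + T/T) = 2*(-3*½ + 1) = 2*(-3/2 + 1) = 2*(-½) = -1)
z(c) = 3 + (-3 + c)² (z(c) = 3 + (c - 3)² = 3 + (-3 + c)²)
a(13, 4)*(z(-12) + 156) = -((3 + (-3 - 12)²) + 156) = -((3 + (-15)²) + 156) = -((3 + 225) + 156) = -(228 + 156) = -1*384 = -384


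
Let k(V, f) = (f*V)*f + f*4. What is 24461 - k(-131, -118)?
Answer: 1848977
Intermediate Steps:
k(V, f) = 4*f + V*f**2 (k(V, f) = (V*f)*f + 4*f = V*f**2 + 4*f = 4*f + V*f**2)
24461 - k(-131, -118) = 24461 - (-118)*(4 - 131*(-118)) = 24461 - (-118)*(4 + 15458) = 24461 - (-118)*15462 = 24461 - 1*(-1824516) = 24461 + 1824516 = 1848977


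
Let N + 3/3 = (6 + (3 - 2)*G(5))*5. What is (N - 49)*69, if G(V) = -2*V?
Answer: -4830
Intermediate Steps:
N = -21 (N = -1 + (6 + (3 - 2)*(-2*5))*5 = -1 + (6 + 1*(-10))*5 = -1 + (6 - 10)*5 = -1 - 4*5 = -1 - 20 = -21)
(N - 49)*69 = (-21 - 49)*69 = -70*69 = -4830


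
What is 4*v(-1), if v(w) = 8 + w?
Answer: 28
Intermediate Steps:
4*v(-1) = 4*(8 - 1) = 4*7 = 28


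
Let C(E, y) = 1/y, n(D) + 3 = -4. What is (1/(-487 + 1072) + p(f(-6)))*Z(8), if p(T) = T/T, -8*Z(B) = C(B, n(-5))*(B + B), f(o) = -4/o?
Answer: 1172/4095 ≈ 0.28620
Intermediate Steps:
n(D) = -7 (n(D) = -3 - 4 = -7)
Z(B) = B/28 (Z(B) = -(B + B)/(8*(-7)) = -(-1)*2*B/56 = -(-1)*B/28 = B/28)
p(T) = 1
(1/(-487 + 1072) + p(f(-6)))*Z(8) = (1/(-487 + 1072) + 1)*((1/28)*8) = (1/585 + 1)*(2/7) = (586/585)*(2/7) = 1172/4095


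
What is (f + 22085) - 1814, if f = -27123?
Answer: -6852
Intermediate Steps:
(f + 22085) - 1814 = (-27123 + 22085) - 1814 = -5038 - 1814 = -6852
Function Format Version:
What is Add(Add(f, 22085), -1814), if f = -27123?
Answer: -6852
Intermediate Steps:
Add(Add(f, 22085), -1814) = Add(Add(-27123, 22085), -1814) = Add(-5038, -1814) = -6852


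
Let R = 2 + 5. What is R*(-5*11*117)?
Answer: -45045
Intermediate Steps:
R = 7
R*(-5*11*117) = 7*(-5*11*117) = 7*(-55*117) = 7*(-6435) = -45045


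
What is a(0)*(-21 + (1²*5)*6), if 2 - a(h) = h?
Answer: 18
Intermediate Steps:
a(h) = 2 - h
a(0)*(-21 + (1²*5)*6) = (2 - 1*0)*(-21 + (1²*5)*6) = (2 + 0)*(-21 + (1*5)*6) = 2*(-21 + 5*6) = 2*(-21 + 30) = 2*9 = 18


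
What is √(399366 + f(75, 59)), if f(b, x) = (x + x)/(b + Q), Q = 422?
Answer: 38*√68315135/497 ≈ 631.95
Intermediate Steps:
f(b, x) = 2*x/(422 + b) (f(b, x) = (x + x)/(b + 422) = (2*x)/(422 + b) = 2*x/(422 + b))
√(399366 + f(75, 59)) = √(399366 + 2*59/(422 + 75)) = √(399366 + 2*59/497) = √(399366 + 2*59*(1/497)) = √(399366 + 118/497) = √(198485020/497) = 38*√68315135/497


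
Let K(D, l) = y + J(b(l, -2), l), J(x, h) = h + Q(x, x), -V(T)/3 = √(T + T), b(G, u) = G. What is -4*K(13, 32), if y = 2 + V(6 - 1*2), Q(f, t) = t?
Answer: -264 + 24*√2 ≈ -230.06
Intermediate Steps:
V(T) = -3*√2*√T (V(T) = -3*√(T + T) = -3*√2*√T)
J(x, h) = h + x
y = 2 - 6*√2 (y = 2 - 3*√2*√(6 - 1*2) = 2 - 3*√2*√(6 - 2) = 2 - 3*√2*√4 = 2 - 3*√2*2 = 2 - 6*√2 ≈ -6.4853)
K(D, l) = 2 - 6*√2 + 2*l (K(D, l) = (2 - 6*√2) + (l + l) = (2 - 6*√2) + 2*l = 2 - 6*√2 + 2*l)
-4*K(13, 32) = -4*(2 - 6*√2 + 2*32) = -4*(2 - 6*√2 + 64) = -4*(66 - 6*√2) = -264 + 24*√2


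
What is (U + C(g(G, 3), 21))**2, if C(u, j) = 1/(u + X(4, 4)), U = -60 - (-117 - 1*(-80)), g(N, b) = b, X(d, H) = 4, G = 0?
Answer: 25600/49 ≈ 522.45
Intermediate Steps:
U = -23 (U = -60 - (-117 + 80) = -60 - 1*(-37) = -60 + 37 = -23)
C(u, j) = 1/(4 + u) (C(u, j) = 1/(u + 4) = 1/(4 + u))
(U + C(g(G, 3), 21))**2 = (-23 + 1/(4 + 3))**2 = (-23 + 1/7)**2 = (-160/7)**2 = 25600/49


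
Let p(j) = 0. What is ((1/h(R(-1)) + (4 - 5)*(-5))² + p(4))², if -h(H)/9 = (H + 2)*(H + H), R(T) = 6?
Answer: 347962799445121/557256278016 ≈ 624.42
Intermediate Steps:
h(H) = -18*H*(2 + H) (h(H) = -9*(H + 2)*(H + H) = -9*(2 + H)*2*H = -18*H*(2 + H))
((1/h(R(-1)) + (4 - 5)*(-5))² + p(4))² = ((1/(-18*6*(2 + 6)) + (4 - 5)*(-5))² + 0)² = ((1/(-18*6*8) - 1*(-5))² + 0)² = ((1/(-864) + 5)² + 0)² = ((-1/864 + 5)² + 0)² = ((4319/864)² + 0)² = (18653761/746496 + 0)² = (18653761/746496)² = 347962799445121/557256278016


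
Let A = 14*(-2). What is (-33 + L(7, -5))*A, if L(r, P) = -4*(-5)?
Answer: 364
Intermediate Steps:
L(r, P) = 20
A = -28
(-33 + L(7, -5))*A = (-33 + 20)*(-28) = -13*(-28) = 364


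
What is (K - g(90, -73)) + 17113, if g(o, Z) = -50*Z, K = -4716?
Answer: 8747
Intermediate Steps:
(K - g(90, -73)) + 17113 = (-4716 - (-50)*(-73)) + 17113 = (-4716 - 1*3650) + 17113 = (-4716 - 3650) + 17113 = -8366 + 17113 = 8747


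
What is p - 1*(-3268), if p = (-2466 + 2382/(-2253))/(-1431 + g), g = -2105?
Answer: 83462927/25534 ≈ 3268.7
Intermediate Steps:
p = 17815/25534 (p = (-2466 + 2382/(-2253))/(-1431 - 2105) = (-2466 + 2382*(-1/2253))/(-3536) = (-2466 - 794/751)*(-1/3536) = -1852760/751*(-1/3536) = 17815/25534 ≈ 0.69770)
p - 1*(-3268) = 17815/25534 - 1*(-3268) = 17815/25534 + 3268 = 83462927/25534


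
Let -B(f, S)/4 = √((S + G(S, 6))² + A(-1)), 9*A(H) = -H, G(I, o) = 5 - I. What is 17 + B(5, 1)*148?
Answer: 17 - 592*√226/3 ≈ -2949.6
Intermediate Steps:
A(H) = -H/9 (A(H) = (-H)/9 = -H/9)
B(f, S) = -4*√226/3 (B(f, S) = -4*√((S + (5 - S))² - ⅑*(-1)) = -4*√(5² + ⅑) = -4*√(25 + ⅑) = -4*√226/3)
17 + B(5, 1)*148 = 17 - 4*√226/3*148 = 17 - 592*√226/3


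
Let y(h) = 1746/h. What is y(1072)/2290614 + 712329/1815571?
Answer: 291525707692233/743033993306128 ≈ 0.39234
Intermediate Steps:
y(1072)/2290614 + 712329/1815571 = (1746/1072)/2290614 + 712329/1815571 = (1746*(1/1072))*(1/2290614) + 712329*(1/1815571) = (873/536)*(1/2290614) + 712329/1815571 = 291/409256368 + 712329/1815571 = 291525707692233/743033993306128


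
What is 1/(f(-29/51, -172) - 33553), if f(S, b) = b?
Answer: -1/33725 ≈ -2.9652e-5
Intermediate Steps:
1/(f(-29/51, -172) - 33553) = 1/(-172 - 33553) = 1/(-33725) = -1/33725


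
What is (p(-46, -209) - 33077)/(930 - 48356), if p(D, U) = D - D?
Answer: 33077/47426 ≈ 0.69744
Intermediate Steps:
p(D, U) = 0
(p(-46, -209) - 33077)/(930 - 48356) = (0 - 33077)/(930 - 48356) = -33077/(-47426) = -33077*(-1/47426) = 33077/47426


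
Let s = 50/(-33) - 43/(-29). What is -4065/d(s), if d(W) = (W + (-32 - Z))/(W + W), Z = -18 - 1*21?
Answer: 126015/3334 ≈ 37.797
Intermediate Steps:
Z = -39 (Z = -18 - 21 = -39)
s = -31/957 (s = 50*(-1/33) - 43*(-1/29) = -50/33 + 43/29 = -31/957 ≈ -0.032393)
d(W) = (7 + W)/(2*W) (d(W) = (W + (-32 - 1*(-39)))/(W + W) = (W + (-32 + 39))/((2*W)) = (W + 7)*(1/(2*W)) = (7 + W)*(1/(2*W)) = (7 + W)/(2*W))
-4065/d(s) = -4065*(-62/(957*(7 - 31/957))) = -4065/((½)*(-957/31)*(6668/957)) = -4065/(-3334/31) = -4065*(-31/3334) = 126015/3334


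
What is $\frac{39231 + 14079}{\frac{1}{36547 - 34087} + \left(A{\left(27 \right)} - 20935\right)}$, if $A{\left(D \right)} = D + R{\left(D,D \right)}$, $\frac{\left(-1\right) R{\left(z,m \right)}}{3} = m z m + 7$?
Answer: $- \frac{131142600}{196745879} \approx -0.66656$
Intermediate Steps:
$R{\left(z,m \right)} = -21 - 3 z m^{2}$ ($R{\left(z,m \right)} = - 3 \left(m z m + 7\right) = - 3 \left(z m^{2} + 7\right) = - 3 \left(7 + z m^{2}\right) = -21 - 3 z m^{2}$)
$A{\left(D \right)} = -21 + D - 3 D^{3}$ ($A{\left(D \right)} = D - \left(21 + 3 D D^{2}\right) = D - \left(21 + 3 D^{3}\right) = -21 + D - 3 D^{3}$)
$\frac{39231 + 14079}{\frac{1}{36547 - 34087} + \left(A{\left(27 \right)} - 20935\right)} = \frac{39231 + 14079}{\frac{1}{36547 - 34087} - 79978} = \frac{53310}{\frac{1}{2460} - 79978} = \frac{53310}{- \frac{196745879}{2460}} = 53310 \left(- \frac{2460}{196745879}\right) = - \frac{131142600}{196745879}$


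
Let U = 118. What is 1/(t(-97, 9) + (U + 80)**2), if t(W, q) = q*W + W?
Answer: 1/38234 ≈ 2.6155e-5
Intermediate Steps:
t(W, q) = W + W*q (t(W, q) = W*q + W = W + W*q)
1/(t(-97, 9) + (U + 80)**2) = 1/(-97*(1 + 9) + (118 + 80)**2) = 1/(-97*10 + 198**2) = 1/(-970 + 39204) = 1/38234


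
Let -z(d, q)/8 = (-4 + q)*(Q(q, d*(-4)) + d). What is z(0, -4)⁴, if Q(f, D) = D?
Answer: 0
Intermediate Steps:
z(d, q) = 24*d*(-4 + q) (z(d, q) = -8*(-4 + q)*(d*(-4) + d) = -8*(-4 + q)*(-4*d + d) = -8*(-4 + q)*(-3*d) = -(-24)*d*(-4 + q) = 24*d*(-4 + q))
z(0, -4)⁴ = (24*0*(-4 - 4))⁴ = (24*0*(-8))⁴ = 0⁴ = 0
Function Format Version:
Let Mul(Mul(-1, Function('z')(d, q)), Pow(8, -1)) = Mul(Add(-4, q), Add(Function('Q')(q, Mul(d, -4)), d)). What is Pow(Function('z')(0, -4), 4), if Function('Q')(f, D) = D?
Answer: 0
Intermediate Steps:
Function('z')(d, q) = Mul(24, d, Add(-4, q)) (Function('z')(d, q) = Mul(-8, Mul(Add(-4, q), Add(Mul(d, -4), d))) = Mul(-8, Mul(Add(-4, q), Add(Mul(-4, d), d))) = Mul(-8, Mul(Add(-4, q), Mul(-3, d))) = Mul(-8, Mul(-3, d, Add(-4, q))) = Mul(24, d, Add(-4, q)))
Pow(Function('z')(0, -4), 4) = Pow(Mul(24, 0, Add(-4, -4)), 4) = Pow(Mul(24, 0, -8), 4) = Pow(0, 4) = 0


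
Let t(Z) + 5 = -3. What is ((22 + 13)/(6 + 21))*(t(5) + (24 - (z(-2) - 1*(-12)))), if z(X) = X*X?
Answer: 0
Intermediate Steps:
z(X) = X**2
t(Z) = -8 (t(Z) = -5 - 3 = -8)
((22 + 13)/(6 + 21))*(t(5) + (24 - (z(-2) - 1*(-12)))) = ((22 + 13)/(6 + 21))*(-8 + (24 - ((-2)**2 - 1*(-12)))) = (35/27)*(-8 + (24 - (4 + 12))) = (35*(1/27))*(-8 + (24 - 1*16)) = 35*(-8 + (24 - 16))/27 = 35*(-8 + 8)/27 = (35/27)*0 = 0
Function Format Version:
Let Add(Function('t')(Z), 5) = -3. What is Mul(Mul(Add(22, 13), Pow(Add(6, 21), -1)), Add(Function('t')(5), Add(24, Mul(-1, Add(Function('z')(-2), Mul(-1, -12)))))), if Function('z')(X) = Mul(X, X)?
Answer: 0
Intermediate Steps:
Function('z')(X) = Pow(X, 2)
Function('t')(Z) = -8 (Function('t')(Z) = Add(-5, -3) = -8)
Mul(Mul(Add(22, 13), Pow(Add(6, 21), -1)), Add(Function('t')(5), Add(24, Mul(-1, Add(Function('z')(-2), Mul(-1, -12)))))) = Mul(Mul(Add(22, 13), Pow(Add(6, 21), -1)), Add(-8, Add(24, Mul(-1, Add(Pow(-2, 2), Mul(-1, -12)))))) = Mul(Mul(35, Pow(27, -1)), Add(-8, Add(24, Mul(-1, Add(4, 12))))) = Mul(Mul(35, Rational(1, 27)), Add(-8, Add(24, Mul(-1, 16)))) = Mul(Rational(35, 27), Add(-8, Add(24, -16))) = Mul(Rational(35, 27), Add(-8, 8)) = Mul(Rational(35, 27), 0) = 0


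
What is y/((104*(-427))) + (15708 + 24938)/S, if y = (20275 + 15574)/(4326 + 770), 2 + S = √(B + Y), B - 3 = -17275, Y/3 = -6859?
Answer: -18397994125253/8566253818304 - 40646*I*√37849/37853 ≈ -2.1477 - 208.9*I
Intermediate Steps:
Y = -20577 (Y = 3*(-6859) = -20577)
B = -17272 (B = 3 - 17275 = -17272)
S = -2 + I*√37849 (S = -2 + √(-17272 - 20577) = -2 + √(-37849) = -2 + I*√37849 ≈ -2.0 + 194.55*I)
y = 35849/5096 ≈ 7.0347
y/((104*(-427))) + (15708 + 24938)/S = 35849/(5096*((104*(-427)))) + (15708 + 24938)/(-2 + I*√37849) = (35849/5096)/(-44408) + 40646/(-2 + I*√37849) = (35849/5096)*(-1/44408) + 40646/(-2 + I*√37849) = -35849/226303168 + 40646/(-2 + I*√37849)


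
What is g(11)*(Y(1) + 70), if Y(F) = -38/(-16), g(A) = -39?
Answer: -22581/8 ≈ -2822.6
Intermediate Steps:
Y(F) = 19/8 (Y(F) = -38*(-1/16) = 19/8)
g(11)*(Y(1) + 70) = -39*(19/8 + 70) = -39*579/8 = -22581/8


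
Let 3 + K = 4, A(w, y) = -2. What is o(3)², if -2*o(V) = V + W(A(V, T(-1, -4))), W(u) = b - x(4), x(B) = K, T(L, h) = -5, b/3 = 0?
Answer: 1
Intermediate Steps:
b = 0 (b = 3*0 = 0)
K = 1 (K = -3 + 4 = 1)
x(B) = 1
W(u) = -1 (W(u) = 0 - 1*1 = 0 - 1 = -1)
o(V) = ½ - V/2 (o(V) = -(V - 1)/2 = -(-1 + V)/2 = ½ - V/2)
o(3)² = (½ - ½*3)² = (½ - 3/2)² = (-1)² = 1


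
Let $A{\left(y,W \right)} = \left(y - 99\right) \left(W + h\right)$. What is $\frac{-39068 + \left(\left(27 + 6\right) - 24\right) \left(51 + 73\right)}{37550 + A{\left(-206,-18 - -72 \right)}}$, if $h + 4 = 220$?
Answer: $\frac{593}{700} \approx 0.84714$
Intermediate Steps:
$h = 216$ ($h = -4 + 220 = 216$)
$A{\left(y,W \right)} = \left(-99 + y\right) \left(216 + W\right)$ ($A{\left(y,W \right)} = \left(y - 99\right) \left(W + 216\right) = \left(-99 + y\right) \left(216 + W\right)$)
$\frac{-39068 + \left(\left(27 + 6\right) - 24\right) \left(51 + 73\right)}{37550 + A{\left(-206,-18 - -72 \right)}} = \frac{-39068 + \left(\left(27 + 6\right) - 24\right) \left(51 + 73\right)}{37550 + \left(-21384 - 99 \left(-18 - -72\right) + 216 \left(-206\right) + \left(-18 - -72\right) \left(-206\right)\right)} = \frac{-39068 + \left(33 - 24\right) 124}{37550 - \left(65880 + 99 \left(-18 + 72\right) - \left(-18 + 72\right) \left(-206\right)\right)} = \frac{-39068 + 9 \cdot 124}{37550 - 82350} = \frac{-39068 + 1116}{37550 - 82350} = - \frac{37952}{37550 - 82350} = - \frac{37952}{-44800} = \left(-37952\right) \left(- \frac{1}{44800}\right) = \frac{593}{700}$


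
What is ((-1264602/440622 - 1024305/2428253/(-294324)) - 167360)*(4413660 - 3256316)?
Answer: -847178394258308146431252248/4373743318864647 ≈ -1.9370e+11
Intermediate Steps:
((-1264602/440622 - 1024305/2428253/(-294324)) - 167360)*(4413660 - 3256316) = ((-1264602*1/440622 - 1024305*1/2428253*(-1/294324)) - 167360)*1157344 = ((-210767/73437 - 1024305/2428253*(-1/294324)) - 167360)*1157344 = ((-210767/73437 + 341435/238231045324) - 167360)*1157344 = (-50211217655841413/17494973275458588 - 167360)*1157344 = -2928008938598405129093/17494973275458588*1157344 = -847178394258308146431252248/4373743318864647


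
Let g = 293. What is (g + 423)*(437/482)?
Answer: 156446/241 ≈ 649.15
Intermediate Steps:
(g + 423)*(437/482) = (293 + 423)*(437/482) = 716*(437*(1/482)) = 716*(437/482) = 156446/241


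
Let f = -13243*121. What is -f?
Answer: 1602403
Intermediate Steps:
f = -1602403
-f = -1*(-1602403) = 1602403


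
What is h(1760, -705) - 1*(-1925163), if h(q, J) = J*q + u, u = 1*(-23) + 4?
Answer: 684344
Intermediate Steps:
u = -19 (u = -23 + 4 = -19)
h(q, J) = -19 + J*q (h(q, J) = J*q - 19 = -19 + J*q)
h(1760, -705) - 1*(-1925163) = (-19 - 705*1760) - 1*(-1925163) = (-19 - 1240800) + 1925163 = -1240819 + 1925163 = 684344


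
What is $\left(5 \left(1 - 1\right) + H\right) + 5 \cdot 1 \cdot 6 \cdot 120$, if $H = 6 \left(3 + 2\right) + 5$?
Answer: $3635$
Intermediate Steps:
$H = 35$ ($H = 6 \cdot 5 + 5 = 30 + 5 = 35$)
$\left(5 \left(1 - 1\right) + H\right) + 5 \cdot 1 \cdot 6 \cdot 120 = \left(5 \left(1 - 1\right) + 35\right) + 5 \cdot 1 \cdot 6 \cdot 120 = \left(5 \cdot 0 + 35\right) + 5 \cdot 6 \cdot 120 = \left(0 + 35\right) + 30 \cdot 120 = 35 + 3600 = 3635$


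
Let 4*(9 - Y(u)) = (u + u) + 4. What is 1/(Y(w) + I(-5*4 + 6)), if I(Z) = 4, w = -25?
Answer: 2/49 ≈ 0.040816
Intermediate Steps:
Y(u) = 8 - u/2 (Y(u) = 9 - ((u + u) + 4)/4 = 9 - (2*u + 4)/4 = 9 - (4 + 2*u)/4 = 9 + (-1 - u/2) = 8 - u/2)
1/(Y(w) + I(-5*4 + 6)) = 1/((8 - ½*(-25)) + 4) = 1/((8 + 25/2) + 4) = 1/(41/2 + 4) = 1/(49/2) = 2/49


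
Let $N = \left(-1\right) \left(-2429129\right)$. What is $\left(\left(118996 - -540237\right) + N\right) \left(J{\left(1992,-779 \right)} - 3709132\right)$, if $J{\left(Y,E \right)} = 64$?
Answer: $-11454944666616$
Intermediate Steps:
$N = 2429129$
$\left(\left(118996 - -540237\right) + N\right) \left(J{\left(1992,-779 \right)} - 3709132\right) = \left(\left(118996 - -540237\right) + 2429129\right) \left(64 - 3709132\right) = \left(\left(118996 + 540237\right) + 2429129\right) \left(-3709068\right) = \left(659233 + 2429129\right) \left(-3709068\right) = 3088362 \left(-3709068\right) = -11454944666616$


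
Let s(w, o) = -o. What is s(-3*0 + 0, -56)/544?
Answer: 7/68 ≈ 0.10294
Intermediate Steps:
s(-3*0 + 0, -56)/544 = -1*(-56)/544 = 56*(1/544) = 7/68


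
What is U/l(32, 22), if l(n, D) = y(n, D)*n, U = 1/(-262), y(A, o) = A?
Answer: -1/268288 ≈ -3.7273e-6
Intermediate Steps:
U = -1/262 ≈ -0.0038168
l(n, D) = n² (l(n, D) = n*n = n²)
U/l(32, 22) = -1/(262*(32²)) = -1/262/1024 = -1/262*1/1024 = -1/268288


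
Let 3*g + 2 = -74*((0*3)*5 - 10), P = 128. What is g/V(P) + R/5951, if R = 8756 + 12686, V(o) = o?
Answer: 2104261/380864 ≈ 5.5250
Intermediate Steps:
R = 21442
g = 246 (g = -⅔ + (-74*((0*3)*5 - 10))/3 = -⅔ + (-74*(0*5 - 10))/3 = -⅔ + (-74*(0 - 10))/3 = -⅔ + (-74*(-10))/3 = -⅔ + (⅓)*740 = -⅔ + 740/3 = 246)
g/V(P) + R/5951 = 246/128 + 21442/5951 = 246*(1/128) + 21442*(1/5951) = 123/64 + 21442/5951 = 2104261/380864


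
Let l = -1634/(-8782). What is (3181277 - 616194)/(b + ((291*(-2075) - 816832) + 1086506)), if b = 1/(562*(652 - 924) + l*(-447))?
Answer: -1722686716049909/224412811930864 ≈ -7.6764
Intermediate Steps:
l = 817/4391 (l = -1634*(-1/8782) = 817/4391 ≈ 0.18606)
b = -4391/671591023 (b = 1/(562*(652 - 924) + (817/4391)*(-447)) = 1/(562*(-272) - 365199/4391) = 1/(-152864 - 365199/4391) = 1/(-671591023/4391) = -4391/671591023 ≈ -6.5382e-6)
(3181277 - 616194)/(b + ((291*(-2075) - 816832) + 1086506)) = (3181277 - 616194)/(-4391/671591023 + ((291*(-2075) - 816832) + 1086506)) = 2565083/(-4391/671591023 + ((-603825 - 816832) + 1086506)) = 2565083/(-4391/671591023 + (-1420657 + 1086506)) = 2565083/(-4391/671591023 - 334151) = 2565083/(-224412811930864/671591023) = 2565083*(-671591023/224412811930864) = -1722686716049909/224412811930864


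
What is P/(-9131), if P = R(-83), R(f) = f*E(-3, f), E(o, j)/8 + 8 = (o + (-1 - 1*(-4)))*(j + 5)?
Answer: -5312/9131 ≈ -0.58175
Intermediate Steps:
E(o, j) = -64 + 8*(3 + o)*(5 + j) (E(o, j) = -64 + 8*((o + (-1 - 1*(-4)))*(j + 5)) = -64 + 8*((o + (-1 + 4))*(5 + j)) = -64 + 8*((o + 3)*(5 + j)) = -64 + 8*((3 + o)*(5 + j)) = -64 + 8*(3 + o)*(5 + j))
R(f) = -64*f (R(f) = f*(56 + 24*f + 40*(-3) + 8*f*(-3)) = f*(56 + 24*f - 120 - 24*f) = f*(-64) = -64*f)
P = 5312 (P = -64*(-83) = 5312)
P/(-9131) = 5312/(-9131) = 5312*(-1/9131) = -5312/9131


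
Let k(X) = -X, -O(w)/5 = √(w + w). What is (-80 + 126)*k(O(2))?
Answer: 460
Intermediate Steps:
O(w) = -5*√2*√w (O(w) = -5*√(w + w) = -5*√2*√w)
(-80 + 126)*k(O(2)) = (-80 + 126)*(-(-5)*√2*√2) = 46*(-1*(-10)) = 46*10 = 460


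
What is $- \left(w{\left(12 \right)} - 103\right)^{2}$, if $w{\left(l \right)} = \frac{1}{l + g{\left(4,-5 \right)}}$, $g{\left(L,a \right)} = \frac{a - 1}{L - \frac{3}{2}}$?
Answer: $- \frac{24393721}{2304} \approx -10588.0$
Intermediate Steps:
$g{\left(L,a \right)} = \frac{-1 + a}{- \frac{3}{2} + L}$ ($g{\left(L,a \right)} = \frac{-1 + a}{L - \frac{3}{2}} = \frac{-1 + a}{- \frac{3}{2} + L}$)
$w{\left(l \right)} = \frac{1}{- \frac{12}{5} + l}$ ($w{\left(l \right)} = \frac{1}{l + \frac{2 \left(-1 - 5\right)}{-3 + 2 \cdot 4}} = \frac{1}{l + 2 \frac{1}{-3 + 8} \left(-6\right)} = \frac{1}{l + 2 \cdot \frac{1}{5} \left(-6\right)} = \frac{1}{l - \frac{12}{5}} = \frac{1}{- \frac{12}{5} + l}$)
$- \left(w{\left(12 \right)} - 103\right)^{2} = - \left(\frac{5}{-12 + 5 \cdot 12} - 103\right)^{2} = - \left(\frac{5}{-12 + 60} - 103\right)^{2} = - \left(\frac{5}{48} - 103\right)^{2} = - \left(- \frac{4939}{48}\right)^{2} = \left(-1\right) \frac{24393721}{2304} = - \frac{24393721}{2304}$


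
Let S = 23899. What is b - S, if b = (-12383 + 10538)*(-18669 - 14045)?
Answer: 60333431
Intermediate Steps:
b = 60357330 (b = -1845*(-32714) = 60357330)
b - S = 60357330 - 1*23899 = 60357330 - 23899 = 60333431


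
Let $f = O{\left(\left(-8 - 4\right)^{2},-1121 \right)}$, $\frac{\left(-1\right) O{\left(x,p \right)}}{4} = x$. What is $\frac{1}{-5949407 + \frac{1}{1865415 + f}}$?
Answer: $- \frac{1864839}{11094686200472} \approx -1.6808 \cdot 10^{-7}$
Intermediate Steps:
$O{\left(x,p \right)} = - 4 x$
$f = -576$ ($f = - 4 \left(-8 - 4\right)^{2} = - 4 \left(-12\right)^{2} = \left(-4\right) 144 = -576$)
$\frac{1}{-5949407 + \frac{1}{1865415 + f}} = \frac{1}{-5949407 + \frac{1}{1865415 - 576}} = \frac{1}{-5949407 + \frac{1}{1864839}} = \frac{1}{- \frac{11094686200472}{1864839}} = - \frac{1864839}{11094686200472}$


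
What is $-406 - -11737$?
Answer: $11331$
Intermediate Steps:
$-406 - -11737 = -406 + 11737 = 11331$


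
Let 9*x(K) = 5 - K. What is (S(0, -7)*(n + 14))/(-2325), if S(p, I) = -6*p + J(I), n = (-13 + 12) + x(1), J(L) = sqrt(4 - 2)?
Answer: -121*sqrt(2)/20925 ≈ -0.0081778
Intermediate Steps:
x(K) = 5/9 - K/9 (x(K) = (5 - K)/9 = 5/9 - K/9)
J(L) = sqrt(2)
n = -5/9 (n = (-13 + 12) + (5/9 - 1/9*1) = -1 + (5/9 - 1/9) = -1 + 4/9 = -5/9 ≈ -0.55556)
S(p, I) = sqrt(2) - 6*p (S(p, I) = -6*p + sqrt(2) = sqrt(2) - 6*p)
(S(0, -7)*(n + 14))/(-2325) = ((sqrt(2) - 6*0)*(-5/9 + 14))/(-2325) = ((sqrt(2) + 0)*(121/9))*(-1/2325) = (sqrt(2)*(121/9))*(-1/2325) = (121*sqrt(2)/9)*(-1/2325) = -121*sqrt(2)/20925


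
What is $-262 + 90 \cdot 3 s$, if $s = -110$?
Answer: $-29962$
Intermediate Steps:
$-262 + 90 \cdot 3 s = -262 + 90 \cdot 3 \left(-110\right) = -262 + 90 \left(-330\right) = -262 - 29700 = -29962$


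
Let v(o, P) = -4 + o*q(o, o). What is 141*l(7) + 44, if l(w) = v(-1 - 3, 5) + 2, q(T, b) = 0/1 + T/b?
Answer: -802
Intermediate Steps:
q(T, b) = T/b (q(T, b) = 0*1 + T/b = 0 + T/b = T/b)
v(o, P) = -4 + o (v(o, P) = -4 + o*(o/o) = -4 + o*1 = -4 + o)
l(w) = -6 (l(w) = (-4 + (-1 - 3)) + 2 = (-4 - 4) + 2 = -8 + 2 = -6)
141*l(7) + 44 = 141*(-6) + 44 = -846 + 44 = -802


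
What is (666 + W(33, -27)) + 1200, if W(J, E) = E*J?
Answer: 975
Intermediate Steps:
(666 + W(33, -27)) + 1200 = (666 - 27*33) + 1200 = (666 - 891) + 1200 = -225 + 1200 = 975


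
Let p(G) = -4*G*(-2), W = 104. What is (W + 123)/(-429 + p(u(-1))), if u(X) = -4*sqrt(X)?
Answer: -97383/185065 + 7264*I/185065 ≈ -0.52621 + 0.039251*I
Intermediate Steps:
p(G) = 8*G
(W + 123)/(-429 + p(u(-1))) = (104 + 123)/(-429 + 8*(-4*I)) = 227/(-429 + 8*(-4*I)) = 227/(-429 - 32*I) = 227*((-429 + 32*I)/185065) = 227*(-429 + 32*I)/185065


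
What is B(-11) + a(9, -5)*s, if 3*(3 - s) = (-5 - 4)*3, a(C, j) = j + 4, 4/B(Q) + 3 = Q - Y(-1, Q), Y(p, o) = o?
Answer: -40/3 ≈ -13.333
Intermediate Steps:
B(Q) = -4/3 (B(Q) = 4/(-3 + (Q - Q)) = 4/(-3 + 0) = 4/(-3) = 4*(-⅓) = -4/3)
a(C, j) = 4 + j
s = 12 (s = 3 - (-5 - 4)*3/3 = 3 - (-3)*3 = 3 - ⅓*(-27) = 3 + 9 = 12)
B(-11) + a(9, -5)*s = -4/3 + (4 - 5)*12 = -4/3 - 1*12 = -4/3 - 12 = -40/3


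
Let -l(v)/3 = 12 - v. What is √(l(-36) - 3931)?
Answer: 5*I*√163 ≈ 63.836*I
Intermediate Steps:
l(v) = -36 + 3*v (l(v) = -3*(12 - v) = -36 + 3*v)
√(l(-36) - 3931) = √((-36 + 3*(-36)) - 3931) = √((-36 - 108) - 3931) = √(-144 - 3931) = √(-4075) = 5*I*√163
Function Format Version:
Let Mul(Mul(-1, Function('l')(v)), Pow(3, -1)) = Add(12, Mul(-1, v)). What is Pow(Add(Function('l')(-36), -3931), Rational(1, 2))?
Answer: Mul(5, I, Pow(163, Rational(1, 2))) ≈ Mul(63.836, I)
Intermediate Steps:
Function('l')(v) = Add(-36, Mul(3, v)) (Function('l')(v) = Mul(-3, Add(12, Mul(-1, v))) = Add(-36, Mul(3, v)))
Pow(Add(Function('l')(-36), -3931), Rational(1, 2)) = Pow(Add(Add(-36, Mul(3, -36)), -3931), Rational(1, 2)) = Pow(Add(Add(-36, -108), -3931), Rational(1, 2)) = Pow(Add(-144, -3931), Rational(1, 2)) = Pow(-4075, Rational(1, 2)) = Mul(5, I, Pow(163, Rational(1, 2)))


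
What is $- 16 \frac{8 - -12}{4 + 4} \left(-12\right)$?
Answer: $480$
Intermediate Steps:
$- 16 \frac{8 - -12}{4 + 4} \left(-12\right) = - 16 \frac{8 + 12}{8} \left(-12\right) = - 16 \cdot 20 \cdot \frac{1}{8} \left(-12\right) = \left(-16\right) \frac{5}{2} \left(-12\right) = \left(-40\right) \left(-12\right) = 480$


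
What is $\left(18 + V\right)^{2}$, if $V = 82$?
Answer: $10000$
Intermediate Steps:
$\left(18 + V\right)^{2} = \left(18 + 82\right)^{2} = 100^{2} = 10000$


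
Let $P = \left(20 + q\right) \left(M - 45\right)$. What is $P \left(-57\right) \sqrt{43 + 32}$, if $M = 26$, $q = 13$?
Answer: $178695 \sqrt{3} \approx 3.0951 \cdot 10^{5}$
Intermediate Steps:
$P = -627$ ($P = \left(20 + 13\right) \left(26 - 45\right) = 33 \left(-19\right) = -627$)
$P \left(-57\right) \sqrt{43 + 32} = \left(-627\right) \left(-57\right) \sqrt{43 + 32} = 35739 \sqrt{75} = 35739 \cdot 5 \sqrt{3} = 178695 \sqrt{3}$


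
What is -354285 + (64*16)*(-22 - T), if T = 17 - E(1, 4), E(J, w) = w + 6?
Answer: -383981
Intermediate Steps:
E(J, w) = 6 + w
T = 7 (T = 17 - (6 + 4) = 17 - 1*10 = 17 - 10 = 7)
-354285 + (64*16)*(-22 - T) = -354285 + (64*16)*(-22 - 1*7) = -354285 + 1024*(-22 - 7) = -354285 + 1024*(-29) = -354285 - 29696 = -383981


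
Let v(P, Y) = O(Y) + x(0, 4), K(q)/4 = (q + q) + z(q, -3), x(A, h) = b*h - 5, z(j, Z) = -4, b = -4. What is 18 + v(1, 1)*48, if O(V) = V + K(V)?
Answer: -1326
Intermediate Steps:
x(A, h) = -5 - 4*h (x(A, h) = -4*h - 5 = -5 - 4*h)
K(q) = -16 + 8*q (K(q) = 4*((q + q) - 4) = 4*(2*q - 4) = 4*(-4 + 2*q) = -16 + 8*q)
O(V) = -16 + 9*V (O(V) = V + (-16 + 8*V) = -16 + 9*V)
v(P, Y) = -37 + 9*Y (v(P, Y) = (-16 + 9*Y) + (-5 - 4*4) = (-16 + 9*Y) + (-5 - 16) = (-16 + 9*Y) - 21 = -37 + 9*Y)
18 + v(1, 1)*48 = 18 + (-37 + 9*1)*48 = 18 + (-37 + 9)*48 = 18 - 28*48 = 18 - 1344 = -1326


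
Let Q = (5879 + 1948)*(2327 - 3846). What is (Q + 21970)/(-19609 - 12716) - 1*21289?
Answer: -676299682/32325 ≈ -20922.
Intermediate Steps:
Q = -11889213 (Q = 7827*(-1519) = -11889213)
(Q + 21970)/(-19609 - 12716) - 1*21289 = (-11889213 + 21970)/(-19609 - 12716) - 1*21289 = -11867243/(-32325) - 21289 = -11867243*(-1/32325) - 21289 = 11867243/32325 - 21289 = -676299682/32325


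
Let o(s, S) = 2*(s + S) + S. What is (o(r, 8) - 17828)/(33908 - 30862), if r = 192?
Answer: -8710/1523 ≈ -5.7190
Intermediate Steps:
o(s, S) = 2*s + 3*S (o(s, S) = 2*(S + s) + S = (2*S + 2*s) + S = 2*s + 3*S)
(o(r, 8) - 17828)/(33908 - 30862) = ((2*192 + 3*8) - 17828)/(33908 - 30862) = ((384 + 24) - 17828)/3046 = (408 - 17828)*(1/3046) = -17420*1/3046 = -8710/1523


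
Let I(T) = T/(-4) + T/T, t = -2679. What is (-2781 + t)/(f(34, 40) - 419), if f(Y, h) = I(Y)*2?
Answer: 390/31 ≈ 12.581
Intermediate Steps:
I(T) = 1 - T/4 (I(T) = T*(-1/4) + 1 = -T/4 + 1 = 1 - T/4)
f(Y, h) = 2 - Y/2 (f(Y, h) = (1 - Y/4)*2 = 2 - Y/2)
(-2781 + t)/(f(34, 40) - 419) = (-2781 - 2679)/((2 - 1/2*34) - 419) = -5460/((2 - 17) - 419) = -5460/(-15 - 419) = -5460/(-434) = -5460*(-1/434) = 390/31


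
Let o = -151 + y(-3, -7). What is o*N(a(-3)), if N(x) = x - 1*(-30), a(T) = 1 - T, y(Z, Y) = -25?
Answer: -5984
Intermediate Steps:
N(x) = 30 + x (N(x) = x + 30 = 30 + x)
o = -176 (o = -151 - 25 = -176)
o*N(a(-3)) = -176*(30 + (1 - 1*(-3))) = -176*(30 + (1 + 3)) = -176*(30 + 4) = -176*34 = -5984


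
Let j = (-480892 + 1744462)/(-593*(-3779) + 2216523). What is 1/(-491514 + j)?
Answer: -445747/219090764601 ≈ -2.0345e-6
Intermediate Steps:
j = 126357/445747 (j = 1263570/(2240947 + 2216523) = 1263570/4457470 = 1263570*(1/4457470) = 126357/445747 ≈ 0.28347)
1/(-491514 + j) = 1/(-491514 + 126357/445747) = 1/(-219090764601/445747) = -445747/219090764601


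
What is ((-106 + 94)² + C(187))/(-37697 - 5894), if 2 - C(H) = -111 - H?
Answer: -444/43591 ≈ -0.010186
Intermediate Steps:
C(H) = 113 + H (C(H) = 2 - (-111 - H) = 2 + (111 + H) = 113 + H)
((-106 + 94)² + C(187))/(-37697 - 5894) = ((-106 + 94)² + (113 + 187))/(-37697 - 5894) = ((-12)² + 300)/(-43591) = (144 + 300)*(-1/43591) = 444*(-1/43591) = -444/43591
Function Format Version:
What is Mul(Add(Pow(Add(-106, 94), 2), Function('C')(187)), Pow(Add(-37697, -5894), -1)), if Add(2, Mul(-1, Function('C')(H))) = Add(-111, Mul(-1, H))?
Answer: Rational(-444, 43591) ≈ -0.010186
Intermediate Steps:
Function('C')(H) = Add(113, H) (Function('C')(H) = Add(2, Mul(-1, Add(-111, Mul(-1, H)))) = Add(2, Add(111, H)) = Add(113, H))
Mul(Add(Pow(Add(-106, 94), 2), Function('C')(187)), Pow(Add(-37697, -5894), -1)) = Mul(Add(Pow(Add(-106, 94), 2), Add(113, 187)), Pow(Add(-37697, -5894), -1)) = Mul(Add(Pow(-12, 2), 300), Pow(-43591, -1)) = Mul(Add(144, 300), Rational(-1, 43591)) = Mul(444, Rational(-1, 43591)) = Rational(-444, 43591)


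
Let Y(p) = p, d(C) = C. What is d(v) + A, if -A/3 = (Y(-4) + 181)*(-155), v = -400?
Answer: 81905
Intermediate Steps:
A = 82305 (A = -3*(-4 + 181)*(-155) = -531*(-155) = -3*(-27435) = 82305)
d(v) + A = -400 + 82305 = 81905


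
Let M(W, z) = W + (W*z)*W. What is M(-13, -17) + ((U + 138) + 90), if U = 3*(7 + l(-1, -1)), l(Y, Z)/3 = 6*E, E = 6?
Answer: -2313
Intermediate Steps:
l(Y, Z) = 108 (l(Y, Z) = 3*(6*6) = 3*36 = 108)
U = 345 (U = 3*(7 + 108) = 3*115 = 345)
M(W, z) = W + z*W**2
M(-13, -17) + ((U + 138) + 90) = -13*(1 - 13*(-17)) + ((345 + 138) + 90) = -13*(1 + 221) + (483 + 90) = -13*222 + 573 = -2886 + 573 = -2313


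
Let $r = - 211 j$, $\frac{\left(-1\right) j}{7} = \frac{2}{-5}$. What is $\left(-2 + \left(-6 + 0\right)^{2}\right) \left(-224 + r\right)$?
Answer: $- \frac{138516}{5} \approx -27703.0$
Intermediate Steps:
$j = \frac{14}{5}$ ($j = - 7 \frac{2}{-5} = - 7 \cdot 2 \left(- \frac{1}{5}\right) = \left(-7\right) \left(- \frac{2}{5}\right) = \frac{14}{5} \approx 2.8$)
$r = - \frac{2954}{5}$ ($r = \left(-211\right) \frac{14}{5} = - \frac{2954}{5} \approx -590.8$)
$\left(-2 + \left(-6 + 0\right)^{2}\right) \left(-224 + r\right) = \left(-2 + \left(-6 + 0\right)^{2}\right) \left(-224 - \frac{2954}{5}\right) = \left(-2 + \left(-6\right)^{2}\right) \left(- \frac{4074}{5}\right) = \left(-2 + 36\right) \left(- \frac{4074}{5}\right) = 34 \left(- \frac{4074}{5}\right) = - \frac{138516}{5}$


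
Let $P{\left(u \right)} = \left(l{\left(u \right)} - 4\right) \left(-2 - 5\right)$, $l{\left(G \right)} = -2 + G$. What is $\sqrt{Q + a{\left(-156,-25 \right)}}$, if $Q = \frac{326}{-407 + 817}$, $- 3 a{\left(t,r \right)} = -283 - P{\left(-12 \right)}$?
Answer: $\frac{\sqrt{51865410}}{615} \approx 11.71$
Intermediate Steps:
$P{\left(u \right)} = 42 - 7 u$ ($P{\left(u \right)} = \left(\left(-2 + u\right) - 4\right) \left(-2 - 5\right) = \left(-6 + u\right) \left(-7\right) = 42 - 7 u$)
$a{\left(t,r \right)} = \frac{409}{3}$ ($a{\left(t,r \right)} = - \frac{-283 - \left(42 - -84\right)}{3} = - \frac{-283 - \left(42 + 84\right)}{3} = - \frac{-283 - 126}{3} = \left(- \frac{1}{3}\right) \left(-409\right) = \frac{409}{3}$)
$Q = \frac{163}{205}$ ($Q = \frac{326}{410} = 326 \cdot \frac{1}{410} = \frac{163}{205} \approx 0.79512$)
$\sqrt{Q + a{\left(-156,-25 \right)}} = \sqrt{\frac{163}{205} + \frac{409}{3}} = \sqrt{\frac{84334}{615}} = \frac{\sqrt{51865410}}{615}$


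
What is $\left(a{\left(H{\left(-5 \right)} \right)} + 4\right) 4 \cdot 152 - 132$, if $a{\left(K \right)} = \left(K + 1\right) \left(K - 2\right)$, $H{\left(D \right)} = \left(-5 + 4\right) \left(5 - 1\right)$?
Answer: $13244$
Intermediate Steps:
$H{\left(D \right)} = -4$ ($H{\left(D \right)} = \left(-1\right) 4 = -4$)
$a{\left(K \right)} = \left(1 + K\right) \left(-2 + K\right)$
$\left(a{\left(H{\left(-5 \right)} \right)} + 4\right) 4 \cdot 152 - 132 = \left(\left(-2 + \left(-4\right)^{2} - -4\right) + 4\right) 4 \cdot 152 - 132 = \left(\left(-2 + 16 + 4\right) + 4\right) 4 \cdot 152 - 132 = \left(18 + 4\right) 4 \cdot 152 - 132 = 22 \cdot 4 \cdot 152 - 132 = 88 \cdot 152 - 132 = 13376 - 132 = 13244$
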